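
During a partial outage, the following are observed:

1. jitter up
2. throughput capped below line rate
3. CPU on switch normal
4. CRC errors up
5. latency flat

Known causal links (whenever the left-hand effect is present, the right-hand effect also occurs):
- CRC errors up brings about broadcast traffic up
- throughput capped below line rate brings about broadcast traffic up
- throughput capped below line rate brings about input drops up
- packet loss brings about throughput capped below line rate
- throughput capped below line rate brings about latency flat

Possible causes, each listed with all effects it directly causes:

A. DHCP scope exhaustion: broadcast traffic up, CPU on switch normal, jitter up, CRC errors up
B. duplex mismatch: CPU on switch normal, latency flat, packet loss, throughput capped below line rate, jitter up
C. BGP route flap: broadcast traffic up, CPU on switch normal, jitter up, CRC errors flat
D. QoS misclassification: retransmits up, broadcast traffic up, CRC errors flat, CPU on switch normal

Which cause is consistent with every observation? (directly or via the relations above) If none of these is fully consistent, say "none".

none

Checking each candidate against the observations:
(A) DHCP scope exhaustion — does not account for throughput capped below line rate, latency flat
(B) duplex mismatch — jitter up ✓; throughput capped below line rate ✓; CPU on switch normal ✓; CRC errors up ✗; latency flat ✓
(C) BGP route flap — fails on throughput capped below line rate, CRC errors up, latency flat (predicts CRC errors flat, not CRC errors up)
(D) QoS misclassification — jitter up ✗; throughput capped below line rate ✗; CPU on switch normal ✓; CRC errors up ✗; latency flat ✗
None of the listed candidates fits everything.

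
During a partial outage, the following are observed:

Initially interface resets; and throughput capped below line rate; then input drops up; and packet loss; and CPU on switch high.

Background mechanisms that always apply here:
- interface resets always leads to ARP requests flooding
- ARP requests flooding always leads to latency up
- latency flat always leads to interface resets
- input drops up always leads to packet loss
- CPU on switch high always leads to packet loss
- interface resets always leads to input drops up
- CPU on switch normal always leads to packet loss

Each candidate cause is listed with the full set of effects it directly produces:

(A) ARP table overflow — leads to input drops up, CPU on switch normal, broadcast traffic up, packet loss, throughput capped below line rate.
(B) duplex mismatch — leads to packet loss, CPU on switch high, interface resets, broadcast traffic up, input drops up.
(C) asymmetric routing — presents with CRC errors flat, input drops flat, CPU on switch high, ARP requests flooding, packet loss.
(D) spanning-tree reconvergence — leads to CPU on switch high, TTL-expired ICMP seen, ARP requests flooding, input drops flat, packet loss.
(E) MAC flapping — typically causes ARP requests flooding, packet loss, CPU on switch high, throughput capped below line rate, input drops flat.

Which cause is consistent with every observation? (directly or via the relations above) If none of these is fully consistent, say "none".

none

For each candidate, compare predicted effects to what was observed:
(A) ARP table overflow — interface resets miss; throughput capped below line rate match; input drops up match; packet loss match; CPU on switch high miss
(B) duplex mismatch — interface resets match; throughput capped below line rate miss; input drops up match; packet loss match; CPU on switch high match
(C) asymmetric routing — interface resets miss; throughput capped below line rate miss; input drops up miss; packet loss match; CPU on switch high match
(D) spanning-tree reconvergence — interface resets miss; throughput capped below line rate miss; input drops up miss; packet loss match; CPU on switch high match
(E) MAC flapping — fails on interface resets, input drops up (predicts input drops flat, not input drops up)
No candidate is consistent with all observations.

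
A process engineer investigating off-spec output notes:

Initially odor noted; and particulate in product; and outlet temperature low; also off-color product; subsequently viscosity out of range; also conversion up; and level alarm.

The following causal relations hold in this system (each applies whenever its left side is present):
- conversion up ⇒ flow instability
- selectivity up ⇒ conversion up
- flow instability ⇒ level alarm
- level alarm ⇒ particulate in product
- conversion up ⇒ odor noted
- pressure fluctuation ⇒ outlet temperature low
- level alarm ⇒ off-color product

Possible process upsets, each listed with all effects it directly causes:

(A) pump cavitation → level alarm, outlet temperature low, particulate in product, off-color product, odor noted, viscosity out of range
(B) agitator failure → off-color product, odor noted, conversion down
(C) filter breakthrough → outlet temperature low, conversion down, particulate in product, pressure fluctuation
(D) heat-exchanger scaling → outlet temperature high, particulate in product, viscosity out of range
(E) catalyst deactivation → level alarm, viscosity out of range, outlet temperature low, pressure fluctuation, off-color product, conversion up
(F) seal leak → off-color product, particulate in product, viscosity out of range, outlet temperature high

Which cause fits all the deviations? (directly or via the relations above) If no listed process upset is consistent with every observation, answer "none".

For each candidate, compare predicted effects to what was observed:
(A) pump cavitation — does not account for conversion up
(B) agitator failure — odor noted yes; particulate in product NO; outlet temperature low NO; off-color product yes; viscosity out of range NO; conversion up NO; level alarm NO
(C) filter breakthrough — fails on odor noted, off-color product, viscosity out of range, conversion up, level alarm (predicts conversion down, not conversion up)
(D) heat-exchanger scaling — odor noted NO; particulate in product yes; outlet temperature low NO; off-color product NO; viscosity out of range yes; conversion up NO; level alarm NO
(E) catalyst deactivation — odor noted yes (via conversion up → odor noted); particulate in product yes (via level alarm → particulate in product); outlet temperature low yes; off-color product yes; viscosity out of range yes; conversion up yes; level alarm yes
(F) seal leak — fails on odor noted, outlet temperature low, conversion up, level alarm (predicts outlet temperature high, not outlet temperature low)
Only (E) is consistent with every observation.

E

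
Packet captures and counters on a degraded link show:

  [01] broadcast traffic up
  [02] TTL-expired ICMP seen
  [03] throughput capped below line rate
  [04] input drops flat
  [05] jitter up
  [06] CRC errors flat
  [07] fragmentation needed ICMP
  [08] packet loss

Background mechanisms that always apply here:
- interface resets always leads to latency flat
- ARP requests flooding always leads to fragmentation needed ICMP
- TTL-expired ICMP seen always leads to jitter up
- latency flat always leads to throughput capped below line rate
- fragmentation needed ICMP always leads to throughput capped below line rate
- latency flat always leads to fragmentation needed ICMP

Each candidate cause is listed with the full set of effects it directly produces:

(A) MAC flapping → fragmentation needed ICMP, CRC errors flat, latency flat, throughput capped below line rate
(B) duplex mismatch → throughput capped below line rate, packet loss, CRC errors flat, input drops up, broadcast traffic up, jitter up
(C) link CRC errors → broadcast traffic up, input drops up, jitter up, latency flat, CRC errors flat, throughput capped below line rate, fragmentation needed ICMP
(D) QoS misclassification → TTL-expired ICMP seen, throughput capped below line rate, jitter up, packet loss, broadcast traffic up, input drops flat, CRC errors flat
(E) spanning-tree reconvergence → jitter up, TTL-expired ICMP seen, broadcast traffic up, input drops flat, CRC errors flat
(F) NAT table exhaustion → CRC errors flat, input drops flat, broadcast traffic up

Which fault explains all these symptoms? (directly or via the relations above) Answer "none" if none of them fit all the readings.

For each candidate, compare predicted effects to what was observed:
(A) MAC flapping — does not account for broadcast traffic up, TTL-expired ICMP seen, input drops flat, jitter up, packet loss
(B) duplex mismatch — fails on TTL-expired ICMP seen, input drops flat, fragmentation needed ICMP (predicts input drops up, not input drops flat)
(C) link CRC errors — broadcast traffic up yes; TTL-expired ICMP seen NO; throughput capped below line rate yes; input drops flat NO; jitter up yes; CRC errors flat yes; fragmentation needed ICMP yes; packet loss NO
(D) QoS misclassification — broadcast traffic up yes; TTL-expired ICMP seen yes; throughput capped below line rate yes; input drops flat yes; jitter up yes; CRC errors flat yes; fragmentation needed ICMP NO; packet loss yes
(E) spanning-tree reconvergence — broadcast traffic up yes; TTL-expired ICMP seen yes; throughput capped below line rate NO; input drops flat yes; jitter up yes; CRC errors flat yes; fragmentation needed ICMP NO; packet loss NO
(F) NAT table exhaustion — broadcast traffic up yes; TTL-expired ICMP seen NO; throughput capped below line rate NO; input drops flat yes; jitter up NO; CRC errors flat yes; fragmentation needed ICMP NO; packet loss NO
Every candidate fails on at least one observation.

none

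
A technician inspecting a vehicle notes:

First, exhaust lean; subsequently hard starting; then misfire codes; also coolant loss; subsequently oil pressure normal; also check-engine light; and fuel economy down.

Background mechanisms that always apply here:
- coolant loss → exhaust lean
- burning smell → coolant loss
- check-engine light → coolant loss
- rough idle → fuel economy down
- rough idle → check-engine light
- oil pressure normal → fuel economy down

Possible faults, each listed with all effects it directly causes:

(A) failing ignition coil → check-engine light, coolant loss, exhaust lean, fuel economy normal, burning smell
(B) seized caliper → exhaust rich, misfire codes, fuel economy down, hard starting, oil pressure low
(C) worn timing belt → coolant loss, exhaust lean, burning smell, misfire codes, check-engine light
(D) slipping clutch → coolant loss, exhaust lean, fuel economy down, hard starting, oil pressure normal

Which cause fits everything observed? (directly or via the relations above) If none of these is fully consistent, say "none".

Checking each candidate against the observations:
(A) failing ignition coil — exhaust lean +; hard starting -; misfire codes -; coolant loss +; oil pressure normal -; check-engine light +; fuel economy down -
(B) seized caliper — fails on exhaust lean, coolant loss, oil pressure normal, check-engine light (predicts exhaust rich, not exhaust lean; predicts oil pressure low, not oil pressure normal)
(C) worn timing belt — does not account for hard starting, oil pressure normal, fuel economy down
(D) slipping clutch — does not account for misfire codes, check-engine light
Every candidate fails on at least one observation.

none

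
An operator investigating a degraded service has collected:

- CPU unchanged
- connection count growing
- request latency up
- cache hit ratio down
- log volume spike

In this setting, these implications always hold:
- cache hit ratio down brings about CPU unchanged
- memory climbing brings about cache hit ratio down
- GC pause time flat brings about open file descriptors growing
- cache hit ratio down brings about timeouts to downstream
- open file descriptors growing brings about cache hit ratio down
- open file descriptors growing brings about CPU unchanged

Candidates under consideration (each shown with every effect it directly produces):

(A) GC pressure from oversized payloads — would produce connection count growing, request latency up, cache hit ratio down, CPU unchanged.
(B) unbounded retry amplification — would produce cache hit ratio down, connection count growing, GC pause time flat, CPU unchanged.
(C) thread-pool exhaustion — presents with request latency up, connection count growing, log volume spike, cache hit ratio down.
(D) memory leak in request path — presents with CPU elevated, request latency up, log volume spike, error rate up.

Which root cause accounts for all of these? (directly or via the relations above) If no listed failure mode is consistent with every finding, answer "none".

C

Per-candidate check:
(A) GC pressure from oversized payloads — does not account for log volume spike
(B) unbounded retry amplification — does not account for request latency up, log volume spike
(C) thread-pool exhaustion — CPU unchanged ✓ (via cache hit ratio down → CPU unchanged); connection count growing ✓; request latency up ✓; cache hit ratio down ✓; log volume spike ✓
(D) memory leak in request path — CPU unchanged ✗; connection count growing ✗; request latency up ✓; cache hit ratio down ✗; log volume spike ✓
(C) is the only candidate with no mismatches.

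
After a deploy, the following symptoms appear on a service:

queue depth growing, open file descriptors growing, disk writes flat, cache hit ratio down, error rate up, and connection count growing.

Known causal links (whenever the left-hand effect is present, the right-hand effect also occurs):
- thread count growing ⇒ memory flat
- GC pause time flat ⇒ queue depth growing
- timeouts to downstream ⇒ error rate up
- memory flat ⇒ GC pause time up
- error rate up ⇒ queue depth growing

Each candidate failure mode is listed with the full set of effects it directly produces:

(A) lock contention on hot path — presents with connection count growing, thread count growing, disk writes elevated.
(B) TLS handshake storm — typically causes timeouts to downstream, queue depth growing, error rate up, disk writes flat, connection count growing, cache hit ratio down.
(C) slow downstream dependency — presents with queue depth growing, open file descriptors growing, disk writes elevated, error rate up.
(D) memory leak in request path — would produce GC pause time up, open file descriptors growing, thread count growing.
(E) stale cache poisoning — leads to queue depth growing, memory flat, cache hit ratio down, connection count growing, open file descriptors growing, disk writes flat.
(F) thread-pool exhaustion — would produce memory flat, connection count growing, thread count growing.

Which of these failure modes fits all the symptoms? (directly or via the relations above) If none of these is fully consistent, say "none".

none

For each candidate, compare predicted effects to what was observed:
(A) lock contention on hot path — queue depth growing ✗; open file descriptors growing ✗; disk writes flat ✗; cache hit ratio down ✗; error rate up ✗; connection count growing ✓
(B) TLS handshake storm — does not account for open file descriptors growing
(C) slow downstream dependency — fails on disk writes flat, cache hit ratio down, connection count growing (predicts disk writes elevated, not disk writes flat)
(D) memory leak in request path — does not account for queue depth growing, disk writes flat, cache hit ratio down, error rate up, connection count growing
(E) stale cache poisoning — queue depth growing ✓; open file descriptors growing ✓; disk writes flat ✓; cache hit ratio down ✓; error rate up ✗; connection count growing ✓
(F) thread-pool exhaustion — does not account for queue depth growing, open file descriptors growing, disk writes flat, cache hit ratio down, error rate up
No candidate is consistent with all observations.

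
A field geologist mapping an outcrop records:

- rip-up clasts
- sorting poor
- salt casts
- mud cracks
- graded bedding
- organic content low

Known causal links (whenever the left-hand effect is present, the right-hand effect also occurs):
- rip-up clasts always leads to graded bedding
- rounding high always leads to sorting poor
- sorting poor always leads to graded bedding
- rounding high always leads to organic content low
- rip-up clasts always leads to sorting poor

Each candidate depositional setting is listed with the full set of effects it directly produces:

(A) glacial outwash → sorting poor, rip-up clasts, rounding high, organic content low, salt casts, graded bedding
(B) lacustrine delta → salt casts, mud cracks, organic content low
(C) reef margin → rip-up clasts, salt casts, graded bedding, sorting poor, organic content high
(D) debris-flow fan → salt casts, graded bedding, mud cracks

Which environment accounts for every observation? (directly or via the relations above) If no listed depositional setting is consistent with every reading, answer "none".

Per-candidate check:
(A) glacial outwash — rip-up clasts +; sorting poor +; salt casts +; mud cracks -; graded bedding +; organic content low +
(B) lacustrine delta — does not account for rip-up clasts, sorting poor, graded bedding
(C) reef margin — rip-up clasts +; sorting poor +; salt casts +; mud cracks -; graded bedding +; organic content low -
(D) debris-flow fan — does not account for rip-up clasts, sorting poor, organic content low
None of the listed candidates fits everything.

none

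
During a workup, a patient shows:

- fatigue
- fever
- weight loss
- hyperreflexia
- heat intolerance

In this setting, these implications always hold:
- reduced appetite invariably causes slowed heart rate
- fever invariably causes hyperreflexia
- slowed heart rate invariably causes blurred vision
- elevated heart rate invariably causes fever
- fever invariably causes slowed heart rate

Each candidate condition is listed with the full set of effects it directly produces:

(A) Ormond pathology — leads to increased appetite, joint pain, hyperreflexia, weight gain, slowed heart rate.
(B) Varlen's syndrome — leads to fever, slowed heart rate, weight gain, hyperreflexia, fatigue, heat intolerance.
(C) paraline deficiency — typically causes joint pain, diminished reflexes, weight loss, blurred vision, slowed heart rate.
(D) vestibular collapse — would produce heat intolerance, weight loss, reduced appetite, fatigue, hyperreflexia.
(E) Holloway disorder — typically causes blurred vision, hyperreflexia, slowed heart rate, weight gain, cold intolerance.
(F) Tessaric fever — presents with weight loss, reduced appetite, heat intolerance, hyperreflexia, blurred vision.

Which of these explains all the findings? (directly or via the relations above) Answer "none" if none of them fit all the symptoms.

none

Testing each hypothesis:
(A) Ormond pathology — fatigue ✗; fever ✗; weight loss ✗; hyperreflexia ✓; heat intolerance ✗
(B) Varlen's syndrome — fails on weight loss (predicts weight gain, not weight loss)
(C) paraline deficiency — fails on fatigue, fever, hyperreflexia, heat intolerance (predicts diminished reflexes, not hyperreflexia)
(D) vestibular collapse — fatigue ✓; fever ✗; weight loss ✓; hyperreflexia ✓; heat intolerance ✓
(E) Holloway disorder — fatigue ✗; fever ✗; weight loss ✗; hyperreflexia ✓; heat intolerance ✗
(F) Tessaric fever — does not account for fatigue, fever
No candidate is consistent with all observations.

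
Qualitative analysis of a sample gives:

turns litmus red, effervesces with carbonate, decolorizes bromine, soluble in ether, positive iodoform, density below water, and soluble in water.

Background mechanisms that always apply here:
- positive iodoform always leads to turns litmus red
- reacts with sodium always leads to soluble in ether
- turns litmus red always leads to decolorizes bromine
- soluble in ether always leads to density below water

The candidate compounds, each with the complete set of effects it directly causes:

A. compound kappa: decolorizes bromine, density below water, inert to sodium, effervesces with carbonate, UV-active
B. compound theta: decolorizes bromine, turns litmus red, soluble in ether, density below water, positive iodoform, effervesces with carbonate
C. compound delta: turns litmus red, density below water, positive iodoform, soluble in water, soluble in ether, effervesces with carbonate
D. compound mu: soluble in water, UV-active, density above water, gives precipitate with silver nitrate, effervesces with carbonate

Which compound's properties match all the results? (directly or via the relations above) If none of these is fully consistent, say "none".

Testing each hypothesis:
(A) compound kappa — turns litmus red ✗; effervesces with carbonate ✓; decolorizes bromine ✓; soluble in ether ✗; positive iodoform ✗; density below water ✓; soluble in water ✗
(B) compound theta — does not account for soluble in water
(C) compound delta — turns litmus red ✓; effervesces with carbonate ✓; decolorizes bromine ✓ (through turns litmus red → decolorizes bromine); soluble in ether ✓; positive iodoform ✓; density below water ✓; soluble in water ✓
(D) compound mu — turns litmus red ✗; effervesces with carbonate ✓; decolorizes bromine ✗; soluble in ether ✗; positive iodoform ✗; density below water ✗; soluble in water ✓
(C) alone accounts for all the evidence.

C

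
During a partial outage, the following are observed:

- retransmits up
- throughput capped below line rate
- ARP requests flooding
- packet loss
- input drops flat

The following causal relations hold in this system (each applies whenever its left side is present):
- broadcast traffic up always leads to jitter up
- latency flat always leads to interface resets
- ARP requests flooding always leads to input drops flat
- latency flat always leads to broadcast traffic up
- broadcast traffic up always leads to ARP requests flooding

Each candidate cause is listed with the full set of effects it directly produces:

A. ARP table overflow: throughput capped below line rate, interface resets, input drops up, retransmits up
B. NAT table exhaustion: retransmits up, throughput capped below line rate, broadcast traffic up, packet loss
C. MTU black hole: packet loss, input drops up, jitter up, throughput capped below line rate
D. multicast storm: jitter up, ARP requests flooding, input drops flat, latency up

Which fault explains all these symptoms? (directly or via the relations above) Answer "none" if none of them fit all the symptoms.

B

Testing each hypothesis:
(A) ARP table overflow — retransmits up yes; throughput capped below line rate yes; ARP requests flooding NO; packet loss NO; input drops flat NO
(B) NAT table exhaustion — retransmits up yes; throughput capped below line rate yes; ARP requests flooding yes (via broadcast traffic up → ARP requests flooding); packet loss yes; input drops flat yes (via broadcast traffic up → ARP requests flooding → input drops flat)
(C) MTU black hole — retransmits up NO; throughput capped below line rate yes; ARP requests flooding NO; packet loss yes; input drops flat NO
(D) multicast storm — does not account for retransmits up, throughput capped below line rate, packet loss
(B) alone accounts for all the evidence.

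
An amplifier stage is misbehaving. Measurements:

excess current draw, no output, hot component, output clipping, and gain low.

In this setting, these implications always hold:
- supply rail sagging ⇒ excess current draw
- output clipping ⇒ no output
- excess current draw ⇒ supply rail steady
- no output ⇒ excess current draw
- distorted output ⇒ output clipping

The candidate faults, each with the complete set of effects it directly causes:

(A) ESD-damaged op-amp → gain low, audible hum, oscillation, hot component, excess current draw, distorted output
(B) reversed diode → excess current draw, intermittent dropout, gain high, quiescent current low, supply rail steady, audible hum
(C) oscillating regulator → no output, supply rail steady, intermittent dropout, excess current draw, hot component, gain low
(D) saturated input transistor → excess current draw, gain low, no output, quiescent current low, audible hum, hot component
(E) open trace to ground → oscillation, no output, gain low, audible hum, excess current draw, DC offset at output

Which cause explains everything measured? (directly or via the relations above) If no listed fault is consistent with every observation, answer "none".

A

Testing each hypothesis:
(A) ESD-damaged op-amp — excess current draw match; no output match (by distorted output → output clipping → no output); hot component match; output clipping match (by distorted output → output clipping); gain low match
(B) reversed diode — fails on no output, hot component, output clipping, gain low (predicts gain high, not gain low)
(C) oscillating regulator — does not account for output clipping
(D) saturated input transistor — excess current draw match; no output match; hot component match; output clipping miss; gain low match
(E) open trace to ground — excess current draw match; no output match; hot component miss; output clipping miss; gain low match
Only (A) is consistent with every observation.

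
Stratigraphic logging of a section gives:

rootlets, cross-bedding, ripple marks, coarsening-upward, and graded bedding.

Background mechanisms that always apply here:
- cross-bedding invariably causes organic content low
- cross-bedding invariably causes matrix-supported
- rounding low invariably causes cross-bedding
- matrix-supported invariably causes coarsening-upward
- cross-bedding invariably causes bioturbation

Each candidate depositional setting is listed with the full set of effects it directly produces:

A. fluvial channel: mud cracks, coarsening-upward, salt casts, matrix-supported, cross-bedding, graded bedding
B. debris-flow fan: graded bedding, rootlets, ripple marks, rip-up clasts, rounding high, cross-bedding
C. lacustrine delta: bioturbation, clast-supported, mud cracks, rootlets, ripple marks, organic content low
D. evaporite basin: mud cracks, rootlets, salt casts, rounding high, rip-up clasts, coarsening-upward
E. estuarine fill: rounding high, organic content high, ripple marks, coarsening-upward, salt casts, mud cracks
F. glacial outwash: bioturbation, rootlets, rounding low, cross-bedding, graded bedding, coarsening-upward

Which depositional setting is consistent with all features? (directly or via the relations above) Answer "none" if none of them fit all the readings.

B

Testing each hypothesis:
(A) fluvial channel — rootlets miss; cross-bedding match; ripple marks miss; coarsening-upward match; graded bedding match
(B) debris-flow fan — accounts for every observation (coarsening-upward through cross-bedding → matrix-supported → coarsening-upward)
(C) lacustrine delta — rootlets match; cross-bedding miss; ripple marks match; coarsening-upward miss; graded bedding miss
(D) evaporite basin — rootlets match; cross-bedding miss; ripple marks miss; coarsening-upward match; graded bedding miss
(E) estuarine fill — does not account for rootlets, cross-bedding, graded bedding
(F) glacial outwash — does not account for ripple marks
Only (B) is consistent with every observation.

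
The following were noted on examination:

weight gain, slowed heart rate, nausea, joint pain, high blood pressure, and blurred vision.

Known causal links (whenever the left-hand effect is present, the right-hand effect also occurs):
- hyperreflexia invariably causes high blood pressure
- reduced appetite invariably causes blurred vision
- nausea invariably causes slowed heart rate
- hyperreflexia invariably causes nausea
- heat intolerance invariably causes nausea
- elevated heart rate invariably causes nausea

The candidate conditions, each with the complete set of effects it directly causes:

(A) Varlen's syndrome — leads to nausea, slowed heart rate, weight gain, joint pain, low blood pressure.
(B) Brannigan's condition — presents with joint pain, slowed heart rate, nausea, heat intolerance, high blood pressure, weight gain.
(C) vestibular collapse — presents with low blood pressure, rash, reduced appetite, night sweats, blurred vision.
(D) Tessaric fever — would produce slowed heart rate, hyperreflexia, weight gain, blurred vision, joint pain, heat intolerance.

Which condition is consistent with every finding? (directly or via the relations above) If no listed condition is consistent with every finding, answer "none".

D

For each candidate, compare predicted effects to what was observed:
(A) Varlen's syndrome — weight gain ✓; slowed heart rate ✓; nausea ✓; joint pain ✓; high blood pressure ✗; blurred vision ✗
(B) Brannigan's condition — does not account for blurred vision
(C) vestibular collapse — fails on weight gain, slowed heart rate, nausea, joint pain, high blood pressure (predicts low blood pressure, not high blood pressure)
(D) Tessaric fever — weight gain ✓; slowed heart rate ✓; nausea ✓ (by hyperreflexia → nausea); joint pain ✓; high blood pressure ✓ (by hyperreflexia → high blood pressure); blurred vision ✓
(D) is the only candidate with no mismatches.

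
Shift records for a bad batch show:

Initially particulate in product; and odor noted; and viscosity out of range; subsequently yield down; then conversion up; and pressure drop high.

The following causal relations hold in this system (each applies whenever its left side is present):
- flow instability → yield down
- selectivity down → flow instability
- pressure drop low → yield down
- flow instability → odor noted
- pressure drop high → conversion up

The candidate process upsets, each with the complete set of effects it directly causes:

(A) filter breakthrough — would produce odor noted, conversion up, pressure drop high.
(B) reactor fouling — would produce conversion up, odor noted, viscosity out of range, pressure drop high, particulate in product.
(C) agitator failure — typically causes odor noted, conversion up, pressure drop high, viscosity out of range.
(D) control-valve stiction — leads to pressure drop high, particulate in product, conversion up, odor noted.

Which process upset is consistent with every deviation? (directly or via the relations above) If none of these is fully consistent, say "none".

none

Per-candidate check:
(A) filter breakthrough — particulate in product -; odor noted +; viscosity out of range -; yield down -; conversion up +; pressure drop high +
(B) reactor fouling — does not account for yield down
(C) agitator failure — does not account for particulate in product, yield down
(D) control-valve stiction — particulate in product +; odor noted +; viscosity out of range -; yield down -; conversion up +; pressure drop high +
Every candidate fails on at least one observation.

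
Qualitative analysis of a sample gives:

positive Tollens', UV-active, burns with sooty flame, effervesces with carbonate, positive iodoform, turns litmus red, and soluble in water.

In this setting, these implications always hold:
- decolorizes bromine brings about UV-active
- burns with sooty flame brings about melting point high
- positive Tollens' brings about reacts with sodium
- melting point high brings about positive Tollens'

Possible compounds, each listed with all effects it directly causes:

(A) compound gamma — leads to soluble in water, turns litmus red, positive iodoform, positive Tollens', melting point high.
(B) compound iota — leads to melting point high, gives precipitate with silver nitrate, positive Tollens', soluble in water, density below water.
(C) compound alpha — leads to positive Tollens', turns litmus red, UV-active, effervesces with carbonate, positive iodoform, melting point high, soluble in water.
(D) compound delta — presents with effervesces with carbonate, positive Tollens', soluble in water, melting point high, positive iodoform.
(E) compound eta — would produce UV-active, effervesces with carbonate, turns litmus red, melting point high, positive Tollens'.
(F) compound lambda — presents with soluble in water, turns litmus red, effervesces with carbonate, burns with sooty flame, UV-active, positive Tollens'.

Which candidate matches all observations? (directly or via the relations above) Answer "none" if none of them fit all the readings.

none

Per-candidate check:
(A) compound gamma — does not account for UV-active, burns with sooty flame, effervesces with carbonate
(B) compound iota — does not account for UV-active, burns with sooty flame, effervesces with carbonate, positive iodoform, turns litmus red
(C) compound alpha — positive Tollens' +; UV-active +; burns with sooty flame -; effervesces with carbonate +; positive iodoform +; turns litmus red +; soluble in water +
(D) compound delta — does not account for UV-active, burns with sooty flame, turns litmus red
(E) compound eta — does not account for burns with sooty flame, positive iodoform, soluble in water
(F) compound lambda — positive Tollens' +; UV-active +; burns with sooty flame +; effervesces with carbonate +; positive iodoform -; turns litmus red +; soluble in water +
Every candidate fails on at least one observation.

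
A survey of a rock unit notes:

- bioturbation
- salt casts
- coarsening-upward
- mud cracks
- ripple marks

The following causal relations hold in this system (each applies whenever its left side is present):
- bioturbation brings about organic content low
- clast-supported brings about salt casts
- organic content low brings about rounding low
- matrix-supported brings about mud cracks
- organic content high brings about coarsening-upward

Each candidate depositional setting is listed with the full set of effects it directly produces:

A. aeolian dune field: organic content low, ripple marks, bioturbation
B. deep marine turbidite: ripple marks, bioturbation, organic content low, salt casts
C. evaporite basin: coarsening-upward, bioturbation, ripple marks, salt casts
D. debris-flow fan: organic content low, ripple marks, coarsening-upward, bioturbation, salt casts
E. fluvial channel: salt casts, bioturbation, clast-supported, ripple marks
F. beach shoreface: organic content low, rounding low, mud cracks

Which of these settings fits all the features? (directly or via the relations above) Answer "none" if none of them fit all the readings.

none

Checking each candidate against the observations:
(A) aeolian dune field — bioturbation ✓; salt casts ✗; coarsening-upward ✗; mud cracks ✗; ripple marks ✓
(B) deep marine turbidite — does not account for coarsening-upward, mud cracks
(C) evaporite basin — does not account for mud cracks
(D) debris-flow fan — bioturbation ✓; salt casts ✓; coarsening-upward ✓; mud cracks ✗; ripple marks ✓
(E) fluvial channel — bioturbation ✓; salt casts ✓; coarsening-upward ✗; mud cracks ✗; ripple marks ✓
(F) beach shoreface — bioturbation ✗; salt casts ✗; coarsening-upward ✗; mud cracks ✓; ripple marks ✗
None of the listed candidates fits everything.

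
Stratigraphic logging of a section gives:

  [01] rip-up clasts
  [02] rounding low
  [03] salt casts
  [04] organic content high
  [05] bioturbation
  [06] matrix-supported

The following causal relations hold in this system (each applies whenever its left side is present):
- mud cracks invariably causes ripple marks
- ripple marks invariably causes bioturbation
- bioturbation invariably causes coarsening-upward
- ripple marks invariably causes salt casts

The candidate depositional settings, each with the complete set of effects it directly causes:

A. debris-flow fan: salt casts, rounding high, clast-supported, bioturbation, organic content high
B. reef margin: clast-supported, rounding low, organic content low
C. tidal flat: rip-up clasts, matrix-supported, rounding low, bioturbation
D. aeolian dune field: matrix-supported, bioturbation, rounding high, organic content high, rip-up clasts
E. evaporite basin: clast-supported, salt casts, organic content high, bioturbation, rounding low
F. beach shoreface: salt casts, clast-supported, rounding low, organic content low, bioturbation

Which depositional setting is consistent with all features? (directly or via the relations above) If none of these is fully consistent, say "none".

none

Testing each hypothesis:
(A) debris-flow fan — rip-up clasts ✗; rounding low ✗; salt casts ✓; organic content high ✓; bioturbation ✓; matrix-supported ✗
(B) reef margin — fails on rip-up clasts, salt casts, organic content high, bioturbation, matrix-supported (predicts organic content low, not organic content high; predicts clast-supported, not matrix-supported)
(C) tidal flat — rip-up clasts ✓; rounding low ✓; salt casts ✗; organic content high ✗; bioturbation ✓; matrix-supported ✓
(D) aeolian dune field — fails on rounding low, salt casts (predicts rounding high, not rounding low)
(E) evaporite basin — rip-up clasts ✗; rounding low ✓; salt casts ✓; organic content high ✓; bioturbation ✓; matrix-supported ✗
(F) beach shoreface — rip-up clasts ✗; rounding low ✓; salt casts ✓; organic content high ✗; bioturbation ✓; matrix-supported ✗
None of the listed candidates fits everything.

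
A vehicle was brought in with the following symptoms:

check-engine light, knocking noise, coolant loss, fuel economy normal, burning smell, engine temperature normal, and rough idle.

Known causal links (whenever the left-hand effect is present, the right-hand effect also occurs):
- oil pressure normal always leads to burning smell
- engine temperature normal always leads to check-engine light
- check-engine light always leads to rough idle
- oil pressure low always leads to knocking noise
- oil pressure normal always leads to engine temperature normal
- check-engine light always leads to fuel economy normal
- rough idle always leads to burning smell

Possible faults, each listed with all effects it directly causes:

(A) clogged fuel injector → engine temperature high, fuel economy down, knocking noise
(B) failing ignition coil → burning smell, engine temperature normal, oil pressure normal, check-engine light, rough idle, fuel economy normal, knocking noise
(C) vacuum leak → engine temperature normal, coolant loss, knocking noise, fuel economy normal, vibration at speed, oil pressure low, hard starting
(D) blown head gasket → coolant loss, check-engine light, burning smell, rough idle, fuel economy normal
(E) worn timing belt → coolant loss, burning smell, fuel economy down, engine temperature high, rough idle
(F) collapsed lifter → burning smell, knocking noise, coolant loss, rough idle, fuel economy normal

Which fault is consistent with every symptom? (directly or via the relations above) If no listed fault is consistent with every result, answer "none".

C

Checking each candidate against the observations:
(A) clogged fuel injector — check-engine light ✗; knocking noise ✓; coolant loss ✗; fuel economy normal ✗; burning smell ✗; engine temperature normal ✗; rough idle ✗
(B) failing ignition coil — check-engine light ✓; knocking noise ✓; coolant loss ✗; fuel economy normal ✓; burning smell ✓; engine temperature normal ✓; rough idle ✓
(C) vacuum leak — check-engine light ✓ (through engine temperature normal → check-engine light); knocking noise ✓; coolant loss ✓; fuel economy normal ✓; burning smell ✓ (through engine temperature normal → check-engine light → rough idle → burning smell); engine temperature normal ✓; rough idle ✓ (through engine temperature normal → check-engine light → rough idle)
(D) blown head gasket — check-engine light ✓; knocking noise ✗; coolant loss ✓; fuel economy normal ✓; burning smell ✓; engine temperature normal ✗; rough idle ✓
(E) worn timing belt — check-engine light ✗; knocking noise ✗; coolant loss ✓; fuel economy normal ✗; burning smell ✓; engine temperature normal ✗; rough idle ✓
(F) collapsed lifter — check-engine light ✗; knocking noise ✓; coolant loss ✓; fuel economy normal ✓; burning smell ✓; engine temperature normal ✗; rough idle ✓
(C) is the only candidate with no mismatches.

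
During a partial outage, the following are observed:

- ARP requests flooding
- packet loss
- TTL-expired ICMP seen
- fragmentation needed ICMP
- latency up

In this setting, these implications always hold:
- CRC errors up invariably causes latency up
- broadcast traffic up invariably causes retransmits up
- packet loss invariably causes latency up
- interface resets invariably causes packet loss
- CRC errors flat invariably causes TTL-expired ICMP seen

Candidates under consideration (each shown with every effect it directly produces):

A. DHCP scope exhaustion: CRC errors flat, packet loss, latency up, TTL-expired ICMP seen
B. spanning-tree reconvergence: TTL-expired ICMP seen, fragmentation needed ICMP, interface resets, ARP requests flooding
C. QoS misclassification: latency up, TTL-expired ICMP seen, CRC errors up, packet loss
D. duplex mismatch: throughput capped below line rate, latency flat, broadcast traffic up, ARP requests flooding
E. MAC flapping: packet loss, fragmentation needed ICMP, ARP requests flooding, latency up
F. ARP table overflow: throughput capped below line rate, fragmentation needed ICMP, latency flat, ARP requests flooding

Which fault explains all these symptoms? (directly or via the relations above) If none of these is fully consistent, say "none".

Per-candidate check:
(A) DHCP scope exhaustion — does not account for ARP requests flooding, fragmentation needed ICMP
(B) spanning-tree reconvergence — ARP requests flooding +; packet loss + (through interface resets → packet loss); TTL-expired ICMP seen +; fragmentation needed ICMP +; latency up + (through interface resets → packet loss → latency up)
(C) QoS misclassification — ARP requests flooding -; packet loss +; TTL-expired ICMP seen +; fragmentation needed ICMP -; latency up +
(D) duplex mismatch — ARP requests flooding +; packet loss -; TTL-expired ICMP seen -; fragmentation needed ICMP -; latency up -
(E) MAC flapping — ARP requests flooding +; packet loss +; TTL-expired ICMP seen -; fragmentation needed ICMP +; latency up +
(F) ARP table overflow — fails on packet loss, TTL-expired ICMP seen, latency up (predicts latency flat, not latency up)
(B) is the only candidate with no mismatches.

B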